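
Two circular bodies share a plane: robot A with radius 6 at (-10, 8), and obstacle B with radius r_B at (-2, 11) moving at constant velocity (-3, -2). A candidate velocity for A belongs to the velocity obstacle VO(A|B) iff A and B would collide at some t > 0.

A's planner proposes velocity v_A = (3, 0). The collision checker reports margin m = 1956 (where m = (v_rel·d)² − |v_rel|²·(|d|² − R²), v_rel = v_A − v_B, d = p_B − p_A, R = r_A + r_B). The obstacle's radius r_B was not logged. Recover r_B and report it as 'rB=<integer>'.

m = 1956
d = (8, 3);  v_rel = (6, 2),  |v_rel|² = 40
v_rel×d = (6)·(3) − (2)·(8) = 2
since m = R²·40 − 2²:  R² = (4 + 1956) / 40 = 49
R = √49 = 7  ⇒  r_B = 7 − 6 = 1

rB=1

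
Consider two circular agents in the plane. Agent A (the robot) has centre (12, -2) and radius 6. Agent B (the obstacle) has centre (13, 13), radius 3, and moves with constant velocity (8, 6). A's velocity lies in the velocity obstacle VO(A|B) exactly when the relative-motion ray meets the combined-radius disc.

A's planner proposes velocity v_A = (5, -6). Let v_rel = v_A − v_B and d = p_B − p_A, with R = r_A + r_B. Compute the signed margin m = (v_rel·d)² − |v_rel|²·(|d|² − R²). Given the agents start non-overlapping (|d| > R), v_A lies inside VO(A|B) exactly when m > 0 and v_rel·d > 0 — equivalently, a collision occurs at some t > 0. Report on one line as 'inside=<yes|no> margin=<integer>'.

d = (1, 15),  |d|² = 226;  R = 6+3 = 9,  c = 226−9² = 145
v_rel = (-3, -12),  |v_rel|² = 153;  v_rel·d = (-3)·(1) + (-12)·(15) = -183
153·t² + 366·t + 145 = 0  ⇒  m = (-183)² − 153·145 = 11304
m = 11304 > 0,  v_rel·d = -183 < 0  ⇒  outside

inside=no margin=11304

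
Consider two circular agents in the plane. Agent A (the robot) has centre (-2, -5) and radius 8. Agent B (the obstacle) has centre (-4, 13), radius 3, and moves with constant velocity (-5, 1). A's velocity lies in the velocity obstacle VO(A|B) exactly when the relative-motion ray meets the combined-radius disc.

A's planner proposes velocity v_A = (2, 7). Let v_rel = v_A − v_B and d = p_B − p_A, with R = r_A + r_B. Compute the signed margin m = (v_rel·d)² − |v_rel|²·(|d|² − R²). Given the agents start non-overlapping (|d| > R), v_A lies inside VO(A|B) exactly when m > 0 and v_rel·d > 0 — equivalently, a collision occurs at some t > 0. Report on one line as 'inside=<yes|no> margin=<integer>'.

d = (-2, 18),  |d|² = 328;  R = 8+3 = 11,  c = 328−11² = 207
v_rel = (7, 6),  |v_rel|² = 85;  v_rel·d = (7)·(-2) + (6)·(18) = 94
85·t² − 188·t + 207 = 0  ⇒  m = 94² − 85·207 = -8759
m = -8759 < 0,  v_rel·d = 94 > 0  ⇒  outside

inside=no margin=-8759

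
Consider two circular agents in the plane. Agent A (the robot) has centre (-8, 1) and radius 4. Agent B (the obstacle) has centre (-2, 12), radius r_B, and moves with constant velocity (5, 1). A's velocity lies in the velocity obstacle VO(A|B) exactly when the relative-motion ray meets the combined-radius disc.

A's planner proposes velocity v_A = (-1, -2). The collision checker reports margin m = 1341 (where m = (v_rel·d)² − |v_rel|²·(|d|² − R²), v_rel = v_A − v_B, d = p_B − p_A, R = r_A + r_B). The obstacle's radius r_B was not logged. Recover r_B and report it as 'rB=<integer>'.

m = 1341
d = (6, 11);  v_rel = (-6, -3),  |v_rel|² = 45
v_rel×d = (-6)·(11) − (-3)·(6) = -48
since m = R²·45 − (-48)²:  R² = (2304 + 1341) / 45 = 81
R = √81 = 9  ⇒  r_B = 9 − 4 = 5

rB=5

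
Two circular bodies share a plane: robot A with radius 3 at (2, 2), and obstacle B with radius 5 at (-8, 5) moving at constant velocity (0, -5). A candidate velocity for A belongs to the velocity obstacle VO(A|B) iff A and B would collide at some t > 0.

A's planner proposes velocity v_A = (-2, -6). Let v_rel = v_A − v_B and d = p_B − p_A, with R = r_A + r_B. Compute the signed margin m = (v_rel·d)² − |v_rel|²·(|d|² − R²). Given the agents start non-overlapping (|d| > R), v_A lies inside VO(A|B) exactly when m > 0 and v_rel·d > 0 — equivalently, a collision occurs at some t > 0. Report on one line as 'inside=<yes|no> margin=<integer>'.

d = (-10, 3),  |d|² = 109;  R = 3+5 = 8,  c = 109−8² = 45
v_rel = (-2, -1),  |v_rel|² = 5;  v_rel·d = (-2)·(-10) + (-1)·(3) = 17
5·t² − 34·t + 45 = 0  ⇒  m = 17² − 5·45 = 64
m = 64 > 0,  v_rel·d = 17 > 0  ⇒  inside

inside=yes margin=64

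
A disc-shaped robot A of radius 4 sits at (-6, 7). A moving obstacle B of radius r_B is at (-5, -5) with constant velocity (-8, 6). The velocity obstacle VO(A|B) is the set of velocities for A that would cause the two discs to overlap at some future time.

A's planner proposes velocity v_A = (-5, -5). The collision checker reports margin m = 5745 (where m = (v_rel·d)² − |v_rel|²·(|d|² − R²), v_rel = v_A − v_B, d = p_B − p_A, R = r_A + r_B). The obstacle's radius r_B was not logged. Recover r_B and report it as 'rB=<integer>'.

m = 5745
d = (1, -12);  v_rel = (3, -11),  |v_rel|² = 130
v_rel×d = (3)·(-12) − (-11)·(1) = -25
since m = R²·130 − (-25)²:  R² = (625 + 5745) / 130 = 49
R = √49 = 7  ⇒  r_B = 7 − 4 = 3

rB=3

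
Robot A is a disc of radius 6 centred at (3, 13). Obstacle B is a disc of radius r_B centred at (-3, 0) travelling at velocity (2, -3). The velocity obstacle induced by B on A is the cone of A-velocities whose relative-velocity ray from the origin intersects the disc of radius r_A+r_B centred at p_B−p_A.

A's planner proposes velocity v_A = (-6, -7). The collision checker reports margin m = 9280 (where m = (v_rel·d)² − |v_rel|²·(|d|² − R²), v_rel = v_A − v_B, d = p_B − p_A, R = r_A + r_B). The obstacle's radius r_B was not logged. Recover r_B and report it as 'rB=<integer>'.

m = 9280
d = (-6, -13);  v_rel = (-8, -4),  |v_rel|² = 80
v_rel×d = (-8)·(-13) − (-4)·(-6) = 80
since m = R²·80 − 80²:  R² = (6400 + 9280) / 80 = 196
R = √196 = 14  ⇒  r_B = 14 − 6 = 8

rB=8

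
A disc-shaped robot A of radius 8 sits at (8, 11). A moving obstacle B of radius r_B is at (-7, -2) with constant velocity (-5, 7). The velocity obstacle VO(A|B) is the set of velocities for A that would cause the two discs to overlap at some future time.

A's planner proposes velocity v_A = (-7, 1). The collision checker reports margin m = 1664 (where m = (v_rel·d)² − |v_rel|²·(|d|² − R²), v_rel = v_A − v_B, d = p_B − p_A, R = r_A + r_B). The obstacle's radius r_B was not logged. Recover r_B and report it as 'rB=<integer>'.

m = 1664
d = (-15, -13);  v_rel = (-2, -6),  |v_rel|² = 40
v_rel×d = (-2)·(-13) − (-6)·(-15) = -64
since m = R²·40 − (-64)²:  R² = (4096 + 1664) / 40 = 144
R = √144 = 12  ⇒  r_B = 12 − 8 = 4

rB=4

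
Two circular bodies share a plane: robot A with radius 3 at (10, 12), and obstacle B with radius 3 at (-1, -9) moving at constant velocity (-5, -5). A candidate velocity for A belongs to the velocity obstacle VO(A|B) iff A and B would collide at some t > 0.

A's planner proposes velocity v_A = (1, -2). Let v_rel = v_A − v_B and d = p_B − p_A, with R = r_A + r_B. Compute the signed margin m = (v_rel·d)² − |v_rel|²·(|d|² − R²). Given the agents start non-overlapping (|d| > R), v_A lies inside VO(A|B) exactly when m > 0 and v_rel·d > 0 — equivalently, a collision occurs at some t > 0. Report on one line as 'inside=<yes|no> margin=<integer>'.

d = (-11, -21),  |d|² = 562;  R = 3+3 = 6,  c = 562−6² = 526
v_rel = (6, 3),  |v_rel|² = 45;  v_rel·d = (6)·(-11) + (3)·(-21) = -129
45·t² + 258·t + 526 = 0  ⇒  m = (-129)² − 45·526 = -7029
m = -7029 < 0,  v_rel·d = -129 < 0  ⇒  outside

inside=no margin=-7029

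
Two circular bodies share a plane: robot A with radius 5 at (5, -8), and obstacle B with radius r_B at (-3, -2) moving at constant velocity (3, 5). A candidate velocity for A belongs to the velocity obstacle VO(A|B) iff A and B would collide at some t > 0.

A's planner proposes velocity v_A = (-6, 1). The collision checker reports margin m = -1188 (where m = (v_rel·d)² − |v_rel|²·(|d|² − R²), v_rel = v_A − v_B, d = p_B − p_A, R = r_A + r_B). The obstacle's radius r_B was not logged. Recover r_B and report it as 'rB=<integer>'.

m = -1188
d = (-8, 6);  v_rel = (-9, -4),  |v_rel|² = 97
v_rel×d = (-9)·(6) − (-4)·(-8) = -86
since m = R²·97 − (-86)²:  R² = (7396 + -1188) / 97 = 64
R = √64 = 8  ⇒  r_B = 8 − 5 = 3

rB=3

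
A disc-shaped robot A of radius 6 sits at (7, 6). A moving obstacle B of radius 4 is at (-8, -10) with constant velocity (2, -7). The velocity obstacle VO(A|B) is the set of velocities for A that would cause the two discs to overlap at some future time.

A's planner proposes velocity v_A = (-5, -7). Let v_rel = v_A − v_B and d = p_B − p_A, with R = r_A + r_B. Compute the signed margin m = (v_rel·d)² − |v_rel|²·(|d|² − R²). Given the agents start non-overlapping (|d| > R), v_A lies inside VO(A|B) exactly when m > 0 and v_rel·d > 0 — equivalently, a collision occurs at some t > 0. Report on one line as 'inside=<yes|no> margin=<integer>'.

d = (-15, -16),  |d|² = 481;  R = 6+4 = 10,  c = 481−10² = 381
v_rel = (-7, 0),  |v_rel|² = 49;  v_rel·d = (-7)·(-15) + (0)·(-16) = 105
49·t² − 210·t + 381 = 0  ⇒  m = 105² − 49·381 = -7644
m = -7644 < 0,  v_rel·d = 105 > 0  ⇒  outside

inside=no margin=-7644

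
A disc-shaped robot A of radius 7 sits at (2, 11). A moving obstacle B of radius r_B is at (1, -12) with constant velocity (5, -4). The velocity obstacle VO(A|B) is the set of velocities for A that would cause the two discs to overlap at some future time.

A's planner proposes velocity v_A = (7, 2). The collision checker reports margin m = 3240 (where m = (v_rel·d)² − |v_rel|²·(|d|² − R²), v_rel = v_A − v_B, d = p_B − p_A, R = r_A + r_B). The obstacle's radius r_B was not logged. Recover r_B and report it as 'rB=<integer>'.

m = 3240
d = (-1, -23);  v_rel = (2, 6),  |v_rel|² = 40
v_rel×d = (2)·(-23) − (6)·(-1) = -40
since m = R²·40 − (-40)²:  R² = (1600 + 3240) / 40 = 121
R = √121 = 11  ⇒  r_B = 11 − 7 = 4

rB=4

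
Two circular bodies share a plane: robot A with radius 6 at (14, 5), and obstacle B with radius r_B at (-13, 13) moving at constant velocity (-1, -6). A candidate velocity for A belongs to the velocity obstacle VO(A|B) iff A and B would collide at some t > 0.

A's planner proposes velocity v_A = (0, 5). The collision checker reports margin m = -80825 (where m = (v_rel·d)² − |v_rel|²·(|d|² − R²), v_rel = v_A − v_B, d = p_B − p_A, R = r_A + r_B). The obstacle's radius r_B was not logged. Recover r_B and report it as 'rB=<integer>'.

m = -80825
d = (-27, 8);  v_rel = (1, 11),  |v_rel|² = 122
v_rel×d = (1)·(8) − (11)·(-27) = 305
since m = R²·122 − 305²:  R² = (93025 + -80825) / 122 = 100
R = √100 = 10  ⇒  r_B = 10 − 6 = 4

rB=4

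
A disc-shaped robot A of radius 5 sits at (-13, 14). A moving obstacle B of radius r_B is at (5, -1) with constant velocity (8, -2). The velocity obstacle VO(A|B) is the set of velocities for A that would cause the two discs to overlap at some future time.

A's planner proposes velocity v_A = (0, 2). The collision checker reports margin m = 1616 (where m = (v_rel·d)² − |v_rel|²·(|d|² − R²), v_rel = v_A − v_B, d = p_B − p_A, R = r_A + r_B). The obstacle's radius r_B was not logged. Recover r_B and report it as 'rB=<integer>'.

m = 1616
d = (18, -15);  v_rel = (-8, 4),  |v_rel|² = 80
v_rel×d = (-8)·(-15) − (4)·(18) = 48
since m = R²·80 − 48²:  R² = (2304 + 1616) / 80 = 49
R = √49 = 7  ⇒  r_B = 7 − 5 = 2

rB=2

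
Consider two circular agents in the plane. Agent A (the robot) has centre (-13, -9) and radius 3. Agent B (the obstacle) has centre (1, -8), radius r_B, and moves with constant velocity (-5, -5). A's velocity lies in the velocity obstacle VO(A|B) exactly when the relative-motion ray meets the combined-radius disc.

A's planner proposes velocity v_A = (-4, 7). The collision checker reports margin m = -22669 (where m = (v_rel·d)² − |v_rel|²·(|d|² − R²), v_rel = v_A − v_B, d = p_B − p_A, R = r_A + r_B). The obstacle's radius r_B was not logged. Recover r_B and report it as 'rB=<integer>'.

m = -22669
d = (14, 1);  v_rel = (1, 12),  |v_rel|² = 145
v_rel×d = (1)·(1) − (12)·(14) = -167
since m = R²·145 − (-167)²:  R² = (27889 + -22669) / 145 = 36
R = √36 = 6  ⇒  r_B = 6 − 3 = 3

rB=3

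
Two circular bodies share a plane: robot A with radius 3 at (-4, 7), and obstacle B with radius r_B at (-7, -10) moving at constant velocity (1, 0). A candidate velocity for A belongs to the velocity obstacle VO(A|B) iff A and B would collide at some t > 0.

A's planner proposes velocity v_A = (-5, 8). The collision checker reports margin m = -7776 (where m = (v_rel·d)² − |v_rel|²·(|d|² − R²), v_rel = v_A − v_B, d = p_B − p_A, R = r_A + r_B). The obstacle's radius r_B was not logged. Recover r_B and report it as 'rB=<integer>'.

m = -7776
d = (-3, -17);  v_rel = (-6, 8),  |v_rel|² = 100
v_rel×d = (-6)·(-17) − (8)·(-3) = 126
since m = R²·100 − 126²:  R² = (15876 + -7776) / 100 = 81
R = √81 = 9  ⇒  r_B = 9 − 3 = 6

rB=6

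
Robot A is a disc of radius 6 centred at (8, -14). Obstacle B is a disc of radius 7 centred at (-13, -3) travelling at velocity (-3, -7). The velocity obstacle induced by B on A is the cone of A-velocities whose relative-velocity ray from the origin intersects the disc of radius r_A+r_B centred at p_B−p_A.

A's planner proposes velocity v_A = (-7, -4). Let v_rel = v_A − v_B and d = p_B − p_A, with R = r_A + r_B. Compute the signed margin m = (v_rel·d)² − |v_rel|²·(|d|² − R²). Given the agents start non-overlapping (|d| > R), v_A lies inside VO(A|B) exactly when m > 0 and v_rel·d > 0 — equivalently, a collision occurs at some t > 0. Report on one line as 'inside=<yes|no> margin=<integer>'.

d = (-21, 11),  |d|² = 562;  R = 6+7 = 13,  c = 562−13² = 393
v_rel = (-4, 3),  |v_rel|² = 25;  v_rel·d = (-4)·(-21) + (3)·(11) = 117
25·t² − 234·t + 393 = 0  ⇒  m = 117² − 25·393 = 3864
m = 3864 > 0,  v_rel·d = 117 > 0  ⇒  inside

inside=yes margin=3864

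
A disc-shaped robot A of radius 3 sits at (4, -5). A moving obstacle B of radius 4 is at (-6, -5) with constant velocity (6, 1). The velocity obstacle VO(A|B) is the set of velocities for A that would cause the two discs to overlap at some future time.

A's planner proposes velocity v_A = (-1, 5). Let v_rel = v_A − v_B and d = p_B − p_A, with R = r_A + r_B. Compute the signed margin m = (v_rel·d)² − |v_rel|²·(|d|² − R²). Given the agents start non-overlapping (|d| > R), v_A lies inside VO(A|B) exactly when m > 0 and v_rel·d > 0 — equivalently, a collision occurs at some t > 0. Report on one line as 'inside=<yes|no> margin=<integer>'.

d = (-10, 0),  |d|² = 100;  R = 3+4 = 7,  c = 100−7² = 51
v_rel = (-7, 4),  |v_rel|² = 65;  v_rel·d = (-7)·(-10) + (4)·(0) = 70
65·t² − 140·t + 51 = 0  ⇒  m = 70² − 65·51 = 1585
m = 1585 > 0,  v_rel·d = 70 > 0  ⇒  inside

inside=yes margin=1585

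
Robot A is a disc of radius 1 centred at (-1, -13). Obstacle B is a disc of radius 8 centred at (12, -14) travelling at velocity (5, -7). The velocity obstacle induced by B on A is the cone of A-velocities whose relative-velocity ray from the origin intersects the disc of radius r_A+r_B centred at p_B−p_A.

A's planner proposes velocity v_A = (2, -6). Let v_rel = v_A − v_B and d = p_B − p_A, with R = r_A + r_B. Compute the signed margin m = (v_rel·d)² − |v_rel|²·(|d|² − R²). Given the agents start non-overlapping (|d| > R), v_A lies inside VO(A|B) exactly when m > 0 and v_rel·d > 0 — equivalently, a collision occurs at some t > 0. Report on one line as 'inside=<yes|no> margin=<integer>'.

d = (13, -1),  |d|² = 170;  R = 1+8 = 9,  c = 170−9² = 89
v_rel = (-3, 1),  |v_rel|² = 10;  v_rel·d = (-3)·(13) + (1)·(-1) = -40
10·t² + 80·t + 89 = 0  ⇒  m = (-40)² − 10·89 = 710
m = 710 > 0,  v_rel·d = -40 < 0  ⇒  outside

inside=no margin=710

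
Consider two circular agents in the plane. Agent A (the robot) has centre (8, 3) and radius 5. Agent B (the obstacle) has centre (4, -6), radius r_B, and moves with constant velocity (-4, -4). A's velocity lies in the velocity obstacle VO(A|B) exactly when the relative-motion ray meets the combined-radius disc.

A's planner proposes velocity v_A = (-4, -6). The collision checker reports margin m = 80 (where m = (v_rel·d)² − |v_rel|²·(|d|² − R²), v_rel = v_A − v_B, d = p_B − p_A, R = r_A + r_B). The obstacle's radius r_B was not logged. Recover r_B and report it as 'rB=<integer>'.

m = 80
d = (-4, -9);  v_rel = (0, -2),  |v_rel|² = 4
v_rel×d = (0)·(-9) − (-2)·(-4) = -8
since m = R²·4 − (-8)²:  R² = (64 + 80) / 4 = 36
R = √36 = 6  ⇒  r_B = 6 − 5 = 1

rB=1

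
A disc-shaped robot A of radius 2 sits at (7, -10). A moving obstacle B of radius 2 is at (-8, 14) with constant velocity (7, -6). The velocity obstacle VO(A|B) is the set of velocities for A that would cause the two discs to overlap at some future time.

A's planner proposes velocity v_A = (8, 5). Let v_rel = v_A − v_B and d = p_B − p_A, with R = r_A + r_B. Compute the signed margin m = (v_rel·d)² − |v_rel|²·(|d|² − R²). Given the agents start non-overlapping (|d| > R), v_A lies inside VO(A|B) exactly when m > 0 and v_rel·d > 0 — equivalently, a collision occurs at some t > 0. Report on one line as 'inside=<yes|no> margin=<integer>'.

d = (-15, 24),  |d|² = 801;  R = 2+2 = 4,  c = 801−4² = 785
v_rel = (1, 11),  |v_rel|² = 122;  v_rel·d = (1)·(-15) + (11)·(24) = 249
122·t² − 498·t + 785 = 0  ⇒  m = 249² − 122·785 = -33769
m = -33769 < 0,  v_rel·d = 249 > 0  ⇒  outside

inside=no margin=-33769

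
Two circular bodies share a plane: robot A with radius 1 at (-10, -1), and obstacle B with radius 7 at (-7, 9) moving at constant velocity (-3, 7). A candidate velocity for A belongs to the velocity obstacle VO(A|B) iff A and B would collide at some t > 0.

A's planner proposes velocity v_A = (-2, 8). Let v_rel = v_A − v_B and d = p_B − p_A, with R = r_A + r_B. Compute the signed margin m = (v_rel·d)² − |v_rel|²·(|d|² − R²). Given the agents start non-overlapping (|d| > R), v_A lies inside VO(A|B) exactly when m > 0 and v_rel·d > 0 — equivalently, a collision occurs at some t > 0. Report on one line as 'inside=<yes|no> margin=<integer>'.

d = (3, 10),  |d|² = 109;  R = 1+7 = 8,  c = 109−8² = 45
v_rel = (1, 1),  |v_rel|² = 2;  v_rel·d = (1)·(3) + (1)·(10) = 13
2·t² − 26·t + 45 = 0  ⇒  m = 13² − 2·45 = 79
m = 79 > 0,  v_rel·d = 13 > 0  ⇒  inside

inside=yes margin=79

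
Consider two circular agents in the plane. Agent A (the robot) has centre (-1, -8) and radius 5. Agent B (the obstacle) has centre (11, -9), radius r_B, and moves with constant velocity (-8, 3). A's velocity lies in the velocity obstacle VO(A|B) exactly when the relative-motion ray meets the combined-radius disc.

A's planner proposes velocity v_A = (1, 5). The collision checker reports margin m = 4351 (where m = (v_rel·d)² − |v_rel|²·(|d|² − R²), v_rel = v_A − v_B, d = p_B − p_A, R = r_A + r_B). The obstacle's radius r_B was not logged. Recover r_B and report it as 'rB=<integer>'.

m = 4351
d = (12, -1);  v_rel = (9, 2),  |v_rel|² = 85
v_rel×d = (9)·(-1) − (2)·(12) = -33
since m = R²·85 − (-33)²:  R² = (1089 + 4351) / 85 = 64
R = √64 = 8  ⇒  r_B = 8 − 5 = 3

rB=3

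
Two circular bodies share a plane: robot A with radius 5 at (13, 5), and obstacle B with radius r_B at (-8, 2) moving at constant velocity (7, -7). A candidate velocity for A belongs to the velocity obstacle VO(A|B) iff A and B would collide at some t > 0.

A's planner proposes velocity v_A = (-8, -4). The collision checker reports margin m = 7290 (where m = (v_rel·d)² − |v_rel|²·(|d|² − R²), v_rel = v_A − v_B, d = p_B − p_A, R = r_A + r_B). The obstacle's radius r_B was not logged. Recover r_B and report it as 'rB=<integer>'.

m = 7290
d = (-21, -3);  v_rel = (-15, 3),  |v_rel|² = 234
v_rel×d = (-15)·(-3) − (3)·(-21) = 108
since m = R²·234 − 108²:  R² = (11664 + 7290) / 234 = 81
R = √81 = 9  ⇒  r_B = 9 − 5 = 4

rB=4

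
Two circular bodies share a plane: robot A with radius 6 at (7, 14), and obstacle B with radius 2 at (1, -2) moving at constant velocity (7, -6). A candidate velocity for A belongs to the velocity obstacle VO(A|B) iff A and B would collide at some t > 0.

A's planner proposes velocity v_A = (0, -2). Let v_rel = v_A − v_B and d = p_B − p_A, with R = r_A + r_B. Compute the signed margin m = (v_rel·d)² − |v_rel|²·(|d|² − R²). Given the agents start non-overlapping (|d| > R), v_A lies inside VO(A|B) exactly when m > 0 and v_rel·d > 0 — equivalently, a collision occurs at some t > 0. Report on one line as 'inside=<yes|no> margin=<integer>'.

d = (-6, -16),  |d|² = 292;  R = 6+2 = 8,  c = 292−8² = 228
v_rel = (-7, 4),  |v_rel|² = 65;  v_rel·d = (-7)·(-6) + (4)·(-16) = -22
65·t² + 44·t + 228 = 0  ⇒  m = (-22)² − 65·228 = -14336
m = -14336 < 0,  v_rel·d = -22 < 0  ⇒  outside

inside=no margin=-14336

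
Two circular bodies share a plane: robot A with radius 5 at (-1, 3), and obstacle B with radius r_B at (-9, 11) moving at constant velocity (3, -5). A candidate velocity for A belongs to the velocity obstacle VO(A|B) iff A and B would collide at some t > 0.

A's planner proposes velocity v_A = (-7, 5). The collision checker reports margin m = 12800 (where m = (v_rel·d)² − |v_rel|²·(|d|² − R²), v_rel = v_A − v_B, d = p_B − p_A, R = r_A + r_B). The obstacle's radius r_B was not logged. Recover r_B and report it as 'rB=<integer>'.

m = 12800
d = (-8, 8);  v_rel = (-10, 10),  |v_rel|² = 200
v_rel×d = (-10)·(8) − (10)·(-8) = 0
since m = R²·200 − 0²:  R² = (0 + 12800) / 200 = 64
R = √64 = 8  ⇒  r_B = 8 − 5 = 3

rB=3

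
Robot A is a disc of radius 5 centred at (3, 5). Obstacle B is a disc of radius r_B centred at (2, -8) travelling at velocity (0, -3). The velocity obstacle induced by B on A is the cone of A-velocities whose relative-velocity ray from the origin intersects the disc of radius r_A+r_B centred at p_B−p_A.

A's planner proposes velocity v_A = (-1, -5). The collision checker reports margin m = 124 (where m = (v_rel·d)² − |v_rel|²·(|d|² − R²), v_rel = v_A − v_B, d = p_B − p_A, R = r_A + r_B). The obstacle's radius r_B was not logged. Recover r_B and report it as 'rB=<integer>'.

m = 124
d = (-1, -13);  v_rel = (-1, -2),  |v_rel|² = 5
v_rel×d = (-1)·(-13) − (-2)·(-1) = 11
since m = R²·5 − 11²:  R² = (121 + 124) / 5 = 49
R = √49 = 7  ⇒  r_B = 7 − 5 = 2

rB=2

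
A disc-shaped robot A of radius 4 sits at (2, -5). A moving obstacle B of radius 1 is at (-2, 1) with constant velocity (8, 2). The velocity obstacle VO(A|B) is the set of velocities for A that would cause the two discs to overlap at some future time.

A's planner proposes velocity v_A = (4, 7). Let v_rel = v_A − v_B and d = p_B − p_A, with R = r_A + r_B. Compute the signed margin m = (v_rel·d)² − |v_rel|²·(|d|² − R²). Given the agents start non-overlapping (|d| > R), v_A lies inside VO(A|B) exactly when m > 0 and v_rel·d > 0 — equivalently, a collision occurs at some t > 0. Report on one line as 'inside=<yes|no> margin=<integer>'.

d = (-4, 6),  |d|² = 52;  R = 4+1 = 5,  c = 52−5² = 27
v_rel = (-4, 5),  |v_rel|² = 41;  v_rel·d = (-4)·(-4) + (5)·(6) = 46
41·t² − 92·t + 27 = 0  ⇒  m = 46² − 41·27 = 1009
m = 1009 > 0,  v_rel·d = 46 > 0  ⇒  inside

inside=yes margin=1009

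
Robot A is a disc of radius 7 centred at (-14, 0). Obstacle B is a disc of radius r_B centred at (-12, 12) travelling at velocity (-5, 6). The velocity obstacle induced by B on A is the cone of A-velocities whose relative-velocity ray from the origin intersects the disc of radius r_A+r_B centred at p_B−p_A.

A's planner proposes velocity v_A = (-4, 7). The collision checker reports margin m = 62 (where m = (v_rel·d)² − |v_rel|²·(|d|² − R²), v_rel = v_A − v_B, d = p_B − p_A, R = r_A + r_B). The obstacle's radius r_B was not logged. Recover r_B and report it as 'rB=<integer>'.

m = 62
d = (2, 12);  v_rel = (1, 1),  |v_rel|² = 2
v_rel×d = (1)·(12) − (1)·(2) = 10
since m = R²·2 − 10²:  R² = (100 + 62) / 2 = 81
R = √81 = 9  ⇒  r_B = 9 − 7 = 2

rB=2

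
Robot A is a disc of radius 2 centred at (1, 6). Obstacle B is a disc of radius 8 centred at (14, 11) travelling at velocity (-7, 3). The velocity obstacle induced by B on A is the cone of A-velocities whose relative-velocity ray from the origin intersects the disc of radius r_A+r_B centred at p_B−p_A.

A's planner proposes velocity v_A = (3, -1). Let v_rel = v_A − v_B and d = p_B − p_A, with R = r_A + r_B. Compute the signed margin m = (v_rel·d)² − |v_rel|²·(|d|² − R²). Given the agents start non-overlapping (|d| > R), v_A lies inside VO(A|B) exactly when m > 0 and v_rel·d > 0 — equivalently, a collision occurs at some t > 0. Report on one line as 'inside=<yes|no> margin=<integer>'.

d = (13, 5),  |d|² = 194;  R = 2+8 = 10,  c = 194−10² = 94
v_rel = (10, -4),  |v_rel|² = 116;  v_rel·d = (10)·(13) + (-4)·(5) = 110
116·t² − 220·t + 94 = 0  ⇒  m = 110² − 116·94 = 1196
m = 1196 > 0,  v_rel·d = 110 > 0  ⇒  inside

inside=yes margin=1196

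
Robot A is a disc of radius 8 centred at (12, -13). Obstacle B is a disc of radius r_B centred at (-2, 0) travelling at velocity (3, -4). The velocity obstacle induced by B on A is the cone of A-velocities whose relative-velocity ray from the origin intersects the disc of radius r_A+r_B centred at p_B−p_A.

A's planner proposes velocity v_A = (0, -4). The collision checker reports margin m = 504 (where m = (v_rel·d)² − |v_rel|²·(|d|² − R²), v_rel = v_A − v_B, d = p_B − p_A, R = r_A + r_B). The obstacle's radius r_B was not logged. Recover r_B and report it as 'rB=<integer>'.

m = 504
d = (-14, 13);  v_rel = (-3, 0),  |v_rel|² = 9
v_rel×d = (-3)·(13) − (0)·(-14) = -39
since m = R²·9 − (-39)²:  R² = (1521 + 504) / 9 = 225
R = √225 = 15  ⇒  r_B = 15 − 8 = 7

rB=7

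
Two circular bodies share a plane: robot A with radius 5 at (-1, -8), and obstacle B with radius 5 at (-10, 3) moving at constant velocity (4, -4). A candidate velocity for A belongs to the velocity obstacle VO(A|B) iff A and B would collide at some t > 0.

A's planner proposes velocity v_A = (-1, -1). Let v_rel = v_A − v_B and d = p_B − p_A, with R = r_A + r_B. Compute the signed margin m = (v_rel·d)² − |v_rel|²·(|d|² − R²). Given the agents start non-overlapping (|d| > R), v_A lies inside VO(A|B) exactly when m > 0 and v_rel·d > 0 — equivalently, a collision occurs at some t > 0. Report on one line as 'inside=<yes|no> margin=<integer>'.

d = (-9, 11),  |d|² = 202;  R = 5+5 = 10,  c = 202−10² = 102
v_rel = (-5, 3),  |v_rel|² = 34;  v_rel·d = (-5)·(-9) + (3)·(11) = 78
34·t² − 156·t + 102 = 0  ⇒  m = 78² − 34·102 = 2616
m = 2616 > 0,  v_rel·d = 78 > 0  ⇒  inside

inside=yes margin=2616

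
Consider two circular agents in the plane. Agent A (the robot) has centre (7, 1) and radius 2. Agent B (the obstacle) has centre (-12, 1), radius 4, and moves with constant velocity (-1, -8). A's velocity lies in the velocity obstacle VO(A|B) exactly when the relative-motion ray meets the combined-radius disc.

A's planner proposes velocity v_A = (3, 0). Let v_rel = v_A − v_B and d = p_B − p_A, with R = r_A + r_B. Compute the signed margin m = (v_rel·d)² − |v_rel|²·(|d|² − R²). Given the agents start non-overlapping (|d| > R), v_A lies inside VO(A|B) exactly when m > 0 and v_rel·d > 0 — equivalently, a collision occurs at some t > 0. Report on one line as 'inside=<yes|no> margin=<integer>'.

d = (-19, 0),  |d|² = 361;  R = 2+4 = 6,  c = 361−6² = 325
v_rel = (4, 8),  |v_rel|² = 80;  v_rel·d = (4)·(-19) + (8)·(0) = -76
80·t² + 152·t + 325 = 0  ⇒  m = (-76)² − 80·325 = -20224
m = -20224 < 0,  v_rel·d = -76 < 0  ⇒  outside

inside=no margin=-20224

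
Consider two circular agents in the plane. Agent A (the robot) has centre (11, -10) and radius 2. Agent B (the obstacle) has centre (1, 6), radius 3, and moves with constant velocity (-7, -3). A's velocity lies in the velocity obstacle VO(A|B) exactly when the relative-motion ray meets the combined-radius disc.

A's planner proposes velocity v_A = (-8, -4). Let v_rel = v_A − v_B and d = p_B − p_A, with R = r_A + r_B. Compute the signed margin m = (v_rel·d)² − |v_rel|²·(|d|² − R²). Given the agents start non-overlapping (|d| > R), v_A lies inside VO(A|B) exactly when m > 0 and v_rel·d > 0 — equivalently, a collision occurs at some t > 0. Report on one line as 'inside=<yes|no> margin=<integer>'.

d = (-10, 16),  |d|² = 356;  R = 2+3 = 5,  c = 356−5² = 331
v_rel = (-1, -1),  |v_rel|² = 2;  v_rel·d = (-1)·(-10) + (-1)·(16) = -6
2·t² + 12·t + 331 = 0  ⇒  m = (-6)² − 2·331 = -626
m = -626 < 0,  v_rel·d = -6 < 0  ⇒  outside

inside=no margin=-626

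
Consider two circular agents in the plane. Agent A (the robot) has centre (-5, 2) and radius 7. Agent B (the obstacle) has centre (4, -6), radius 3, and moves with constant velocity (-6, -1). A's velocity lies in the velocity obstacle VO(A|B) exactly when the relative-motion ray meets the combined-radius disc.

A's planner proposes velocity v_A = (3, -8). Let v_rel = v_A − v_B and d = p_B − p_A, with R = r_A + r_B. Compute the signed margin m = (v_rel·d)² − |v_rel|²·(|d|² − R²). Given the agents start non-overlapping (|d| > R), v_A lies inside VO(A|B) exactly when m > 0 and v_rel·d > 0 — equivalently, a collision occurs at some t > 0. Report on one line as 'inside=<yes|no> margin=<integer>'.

d = (9, -8),  |d|² = 145;  R = 7+3 = 10,  c = 145−10² = 45
v_rel = (9, -7),  |v_rel|² = 130;  v_rel·d = (9)·(9) + (-7)·(-8) = 137
130·t² − 274·t + 45 = 0  ⇒  m = 137² − 130·45 = 12919
m = 12919 > 0,  v_rel·d = 137 > 0  ⇒  inside

inside=yes margin=12919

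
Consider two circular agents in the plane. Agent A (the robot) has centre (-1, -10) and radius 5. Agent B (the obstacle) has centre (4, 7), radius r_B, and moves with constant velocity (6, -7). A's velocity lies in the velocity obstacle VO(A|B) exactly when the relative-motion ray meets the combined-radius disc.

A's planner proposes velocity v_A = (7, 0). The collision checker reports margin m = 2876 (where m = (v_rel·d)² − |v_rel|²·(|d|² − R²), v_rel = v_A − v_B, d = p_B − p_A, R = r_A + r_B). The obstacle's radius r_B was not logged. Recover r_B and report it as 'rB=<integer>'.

m = 2876
d = (5, 17);  v_rel = (1, 7),  |v_rel|² = 50
v_rel×d = (1)·(17) − (7)·(5) = -18
since m = R²·50 − (-18)²:  R² = (324 + 2876) / 50 = 64
R = √64 = 8  ⇒  r_B = 8 − 5 = 3

rB=3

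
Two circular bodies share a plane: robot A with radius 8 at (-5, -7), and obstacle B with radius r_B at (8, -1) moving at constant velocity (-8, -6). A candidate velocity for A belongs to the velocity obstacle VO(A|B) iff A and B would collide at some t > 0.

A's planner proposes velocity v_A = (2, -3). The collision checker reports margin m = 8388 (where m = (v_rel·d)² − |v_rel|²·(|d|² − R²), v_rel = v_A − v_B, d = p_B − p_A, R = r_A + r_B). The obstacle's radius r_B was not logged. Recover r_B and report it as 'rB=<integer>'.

m = 8388
d = (13, 6);  v_rel = (10, 3),  |v_rel|² = 109
v_rel×d = (10)·(6) − (3)·(13) = 21
since m = R²·109 − 21²:  R² = (441 + 8388) / 109 = 81
R = √81 = 9  ⇒  r_B = 9 − 8 = 1

rB=1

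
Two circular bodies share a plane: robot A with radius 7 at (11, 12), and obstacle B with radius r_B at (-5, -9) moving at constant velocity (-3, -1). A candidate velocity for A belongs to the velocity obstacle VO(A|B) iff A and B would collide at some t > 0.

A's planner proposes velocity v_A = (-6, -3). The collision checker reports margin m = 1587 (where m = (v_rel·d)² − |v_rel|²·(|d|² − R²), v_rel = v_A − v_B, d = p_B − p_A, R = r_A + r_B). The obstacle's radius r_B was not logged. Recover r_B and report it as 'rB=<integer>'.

m = 1587
d = (-16, -21);  v_rel = (-3, -2),  |v_rel|² = 13
v_rel×d = (-3)·(-21) − (-2)·(-16) = 31
since m = R²·13 − 31²:  R² = (961 + 1587) / 13 = 196
R = √196 = 14  ⇒  r_B = 14 − 7 = 7

rB=7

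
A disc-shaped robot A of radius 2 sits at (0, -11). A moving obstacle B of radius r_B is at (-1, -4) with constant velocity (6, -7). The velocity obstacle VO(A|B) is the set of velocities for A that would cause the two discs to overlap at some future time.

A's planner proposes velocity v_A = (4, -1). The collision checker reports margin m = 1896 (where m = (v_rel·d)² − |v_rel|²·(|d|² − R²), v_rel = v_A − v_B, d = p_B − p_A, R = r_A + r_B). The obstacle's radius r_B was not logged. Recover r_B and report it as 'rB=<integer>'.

m = 1896
d = (-1, 7);  v_rel = (-2, 6),  |v_rel|² = 40
v_rel×d = (-2)·(7) − (6)·(-1) = -8
since m = R²·40 − (-8)²:  R² = (64 + 1896) / 40 = 49
R = √49 = 7  ⇒  r_B = 7 − 2 = 5

rB=5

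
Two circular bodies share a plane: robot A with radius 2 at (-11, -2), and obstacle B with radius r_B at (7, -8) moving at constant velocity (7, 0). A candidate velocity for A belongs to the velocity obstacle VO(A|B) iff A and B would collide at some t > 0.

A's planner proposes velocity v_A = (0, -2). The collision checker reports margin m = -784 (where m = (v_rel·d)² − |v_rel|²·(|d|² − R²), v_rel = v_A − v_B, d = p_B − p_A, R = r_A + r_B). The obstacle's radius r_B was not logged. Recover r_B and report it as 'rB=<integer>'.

m = -784
d = (18, -6);  v_rel = (-7, -2),  |v_rel|² = 53
v_rel×d = (-7)·(-6) − (-2)·(18) = 78
since m = R²·53 − 78²:  R² = (6084 + -784) / 53 = 100
R = √100 = 10  ⇒  r_B = 10 − 2 = 8

rB=8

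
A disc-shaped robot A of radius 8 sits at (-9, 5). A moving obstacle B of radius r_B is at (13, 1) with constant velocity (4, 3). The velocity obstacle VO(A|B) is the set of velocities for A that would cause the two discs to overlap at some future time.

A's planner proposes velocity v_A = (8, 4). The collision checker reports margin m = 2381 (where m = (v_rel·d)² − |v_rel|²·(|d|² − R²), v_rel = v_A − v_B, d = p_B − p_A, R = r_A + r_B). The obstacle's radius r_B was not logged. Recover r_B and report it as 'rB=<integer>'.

m = 2381
d = (22, -4);  v_rel = (4, 1),  |v_rel|² = 17
v_rel×d = (4)·(-4) − (1)·(22) = -38
since m = R²·17 − (-38)²:  R² = (1444 + 2381) / 17 = 225
R = √225 = 15  ⇒  r_B = 15 − 8 = 7

rB=7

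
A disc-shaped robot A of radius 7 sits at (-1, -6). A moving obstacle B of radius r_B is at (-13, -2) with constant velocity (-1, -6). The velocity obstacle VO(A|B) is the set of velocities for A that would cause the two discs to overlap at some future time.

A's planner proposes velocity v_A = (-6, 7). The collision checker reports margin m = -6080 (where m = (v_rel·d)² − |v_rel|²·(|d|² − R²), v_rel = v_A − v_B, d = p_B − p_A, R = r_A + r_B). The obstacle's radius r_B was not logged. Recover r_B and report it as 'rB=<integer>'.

m = -6080
d = (-12, 4);  v_rel = (-5, 13),  |v_rel|² = 194
v_rel×d = (-5)·(4) − (13)·(-12) = 136
since m = R²·194 − 136²:  R² = (18496 + -6080) / 194 = 64
R = √64 = 8  ⇒  r_B = 8 − 7 = 1

rB=1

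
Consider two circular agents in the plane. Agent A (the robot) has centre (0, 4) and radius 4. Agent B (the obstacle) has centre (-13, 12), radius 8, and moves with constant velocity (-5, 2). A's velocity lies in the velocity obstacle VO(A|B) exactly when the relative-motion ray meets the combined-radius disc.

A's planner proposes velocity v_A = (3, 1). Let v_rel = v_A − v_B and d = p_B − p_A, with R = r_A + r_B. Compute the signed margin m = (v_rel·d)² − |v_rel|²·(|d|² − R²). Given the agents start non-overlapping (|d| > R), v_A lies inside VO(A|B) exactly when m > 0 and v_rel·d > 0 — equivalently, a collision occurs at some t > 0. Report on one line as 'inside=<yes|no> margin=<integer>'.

d = (-13, 8),  |d|² = 233;  R = 4+8 = 12,  c = 233−12² = 89
v_rel = (8, -1),  |v_rel|² = 65;  v_rel·d = (8)·(-13) + (-1)·(8) = -112
65·t² + 224·t + 89 = 0  ⇒  m = (-112)² − 65·89 = 6759
m = 6759 > 0,  v_rel·d = -112 < 0  ⇒  outside

inside=no margin=6759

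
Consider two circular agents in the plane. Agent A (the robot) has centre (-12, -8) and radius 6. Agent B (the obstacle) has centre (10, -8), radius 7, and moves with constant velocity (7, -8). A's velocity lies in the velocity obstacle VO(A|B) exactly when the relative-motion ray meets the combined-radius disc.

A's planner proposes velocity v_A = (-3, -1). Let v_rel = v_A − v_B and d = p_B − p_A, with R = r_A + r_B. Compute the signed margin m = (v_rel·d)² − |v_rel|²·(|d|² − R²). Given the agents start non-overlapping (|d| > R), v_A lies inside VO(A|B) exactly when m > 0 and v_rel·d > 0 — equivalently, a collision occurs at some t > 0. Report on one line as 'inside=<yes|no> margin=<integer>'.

d = (22, 0),  |d|² = 484;  R = 6+7 = 13,  c = 484−13² = 315
v_rel = (-10, 7),  |v_rel|² = 149;  v_rel·d = (-10)·(22) + (7)·(0) = -220
149·t² + 440·t + 315 = 0  ⇒  m = (-220)² − 149·315 = 1465
m = 1465 > 0,  v_rel·d = -220 < 0  ⇒  outside

inside=no margin=1465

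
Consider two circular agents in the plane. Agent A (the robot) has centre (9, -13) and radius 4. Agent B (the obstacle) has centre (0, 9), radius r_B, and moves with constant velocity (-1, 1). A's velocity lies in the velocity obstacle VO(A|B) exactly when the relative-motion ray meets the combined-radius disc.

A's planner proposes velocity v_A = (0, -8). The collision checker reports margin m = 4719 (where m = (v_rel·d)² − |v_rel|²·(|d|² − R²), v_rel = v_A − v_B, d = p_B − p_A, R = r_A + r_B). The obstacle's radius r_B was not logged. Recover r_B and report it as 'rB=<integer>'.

m = 4719
d = (-9, 22);  v_rel = (1, -9),  |v_rel|² = 82
v_rel×d = (1)·(22) − (-9)·(-9) = -59
since m = R²·82 − (-59)²:  R² = (3481 + 4719) / 82 = 100
R = √100 = 10  ⇒  r_B = 10 − 4 = 6

rB=6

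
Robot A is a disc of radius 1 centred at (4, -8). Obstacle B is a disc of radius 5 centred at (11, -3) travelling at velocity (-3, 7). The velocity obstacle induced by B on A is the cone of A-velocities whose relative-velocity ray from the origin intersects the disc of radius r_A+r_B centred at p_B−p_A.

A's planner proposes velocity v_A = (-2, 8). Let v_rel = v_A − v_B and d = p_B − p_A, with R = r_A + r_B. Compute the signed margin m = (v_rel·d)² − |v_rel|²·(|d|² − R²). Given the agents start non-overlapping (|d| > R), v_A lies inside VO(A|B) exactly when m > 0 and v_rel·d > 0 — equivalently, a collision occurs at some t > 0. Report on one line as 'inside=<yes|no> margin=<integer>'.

d = (7, 5),  |d|² = 74;  R = 1+5 = 6,  c = 74−6² = 38
v_rel = (1, 1),  |v_rel|² = 2;  v_rel·d = (1)·(7) + (1)·(5) = 12
2·t² − 24·t + 38 = 0  ⇒  m = 12² − 2·38 = 68
m = 68 > 0,  v_rel·d = 12 > 0  ⇒  inside

inside=yes margin=68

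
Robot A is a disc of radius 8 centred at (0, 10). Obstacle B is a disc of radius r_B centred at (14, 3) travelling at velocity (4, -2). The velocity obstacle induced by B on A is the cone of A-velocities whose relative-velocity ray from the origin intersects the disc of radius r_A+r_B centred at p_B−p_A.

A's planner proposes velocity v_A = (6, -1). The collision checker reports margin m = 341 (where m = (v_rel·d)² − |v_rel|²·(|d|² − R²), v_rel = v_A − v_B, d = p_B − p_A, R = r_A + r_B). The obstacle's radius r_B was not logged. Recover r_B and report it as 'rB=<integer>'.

m = 341
d = (14, -7);  v_rel = (2, 1),  |v_rel|² = 5
v_rel×d = (2)·(-7) − (1)·(14) = -28
since m = R²·5 − (-28)²:  R² = (784 + 341) / 5 = 225
R = √225 = 15  ⇒  r_B = 15 − 8 = 7

rB=7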